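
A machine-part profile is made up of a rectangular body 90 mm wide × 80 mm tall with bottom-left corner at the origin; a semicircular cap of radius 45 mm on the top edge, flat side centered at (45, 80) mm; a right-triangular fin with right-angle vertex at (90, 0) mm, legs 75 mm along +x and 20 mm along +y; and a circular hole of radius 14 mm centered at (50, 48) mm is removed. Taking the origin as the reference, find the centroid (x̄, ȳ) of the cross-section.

rectangular body: A = 90 × 80 = 7200.00, centroid at (45.00, 40.00).
semicircular top: A = ½π·45² = 3180.86, centroid at (45.00, 99.10).
triangular fin: A = ½·75·20 = 750.00, centroid at (115.00, 6.67).
hole: A = −π·14² = -615.75, centroid at (50.00, 48.00).
ΣA = 10515.11 mm², ΣAx̄ = 522601.21 mm³, ΣAȳ = 578662.90 mm³.
x̄ = 522601.21/10515.11 = 49.70 mm; ȳ = 578662.90/10515.11 = 55.03 mm.

x̄ = 49.70 mm, ȳ = 55.03 mm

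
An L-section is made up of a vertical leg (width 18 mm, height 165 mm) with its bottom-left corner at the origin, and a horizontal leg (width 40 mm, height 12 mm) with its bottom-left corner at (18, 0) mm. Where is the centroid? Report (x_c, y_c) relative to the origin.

x_c = 13.03 mm, y_c = 71.86 mm

vertical leg: A = 18 × 165 = 2970.00, centroid at (9.00, 82.50).
horizontal leg: A = 40 × 12 = 480.00, centroid at (38.00, 6.00).
ΣA = 3450.00 mm², ΣAx_c = 44970.00 mm³, ΣAy_c = 247905.00 mm³.
x_c = 44970.00/3450.00 = 13.03 mm; y_c = 247905.00/3450.00 = 71.86 mm.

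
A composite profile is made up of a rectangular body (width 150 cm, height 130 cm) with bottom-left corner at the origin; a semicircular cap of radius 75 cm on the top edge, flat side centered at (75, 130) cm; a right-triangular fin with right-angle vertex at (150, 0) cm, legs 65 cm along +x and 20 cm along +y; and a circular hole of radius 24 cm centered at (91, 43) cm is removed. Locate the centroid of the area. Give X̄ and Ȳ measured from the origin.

X̄ = 76.25 cm, Ȳ = 96.55 cm

Part | A | x̄ᵢ | ȳᵢ | A·x̄ᵢ | A·ȳᵢ
rectangular body | 19500.00 | 75.00 | 65.00 | 1462500.00 | 1267500.00
semicircular top | 8835.73 | 75.00 | 161.83 | 662679.70 | 1429894.81
triangular fin | 650.00 | 171.67 | 6.67 | 111583.33 | 4333.33
hole | -1809.56 | 91.00 | 43.00 | -164669.72 | -77810.97
Σ | 27176.17 |  |  | 2072093.31 | 2623917.18
X̄ = 2072093.31 / 27176.17 = 76.25 cm
Ȳ = 2623917.18 / 27176.17 = 96.55 cm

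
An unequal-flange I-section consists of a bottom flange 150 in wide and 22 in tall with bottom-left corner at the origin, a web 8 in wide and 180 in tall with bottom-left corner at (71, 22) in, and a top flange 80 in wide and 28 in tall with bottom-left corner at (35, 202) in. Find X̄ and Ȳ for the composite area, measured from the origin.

bottom flange: A = 150 × 22 = 3300.00, centroid at (75.00, 11.00).
web: A = 8 × 180 = 1440.00, centroid at (75.00, 112.00).
top flange: A = 80 × 28 = 2240.00, centroid at (75.00, 216.00).
ΣA = 6980.00 in²
ΣAX̄ = (3300.00)(75.00) + (1440.00)(75.00) + (2240.00)(75.00) = 523500.00 in³
ΣAȲ = (3300.00)(11.00) + (1440.00)(112.00) + (2240.00)(216.00) = 681420.00 in³
X̄ = 523500.00 / 6980.00 = 75.00 in
Ȳ = 681420.00 / 6980.00 = 97.62 in

X̄ = 75.00 in, Ȳ = 97.62 in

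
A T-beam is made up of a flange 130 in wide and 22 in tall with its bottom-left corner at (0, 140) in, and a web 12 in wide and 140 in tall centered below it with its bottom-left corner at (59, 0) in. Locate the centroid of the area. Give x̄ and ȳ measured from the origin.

x̄ = 65.00 in, ȳ = 121.03 in

web: A = 12 × 140 = 1680.00, centroid at (65.00, 70.00).
flange: A = 130 × 22 = 2860.00, centroid at (65.00, 151.00).
ΣA = 4540.00 in²
ΣAx̄ = (1680.00)(65.00) + (2860.00)(65.00) = 295100.00 in³
ΣAȳ = (1680.00)(70.00) + (2860.00)(151.00) = 549460.00 in³
x̄ = 295100.00 / 4540.00 = 65.00 in
ȳ = 549460.00 / 4540.00 = 121.03 in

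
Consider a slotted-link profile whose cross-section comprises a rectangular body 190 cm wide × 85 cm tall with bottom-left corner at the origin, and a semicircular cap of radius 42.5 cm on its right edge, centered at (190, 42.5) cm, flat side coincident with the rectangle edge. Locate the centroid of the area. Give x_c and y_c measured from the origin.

Part | A | x̄ᵢ | ȳᵢ | A·x̄ᵢ | A·ȳᵢ
rectangular body | 16150.00 | 95.00 | 42.50 | 1534250.00 | 686375.00
semicircular end | 2837.25 | 208.04 | 42.50 | 590254.75 | 120583.16
Σ | 18987.25 |  |  | 2124504.75 | 806958.16
x_c = 2124504.75 / 18987.25 = 111.89 cm
y_c = 806958.16 / 18987.25 = 42.50 cm

x_c = 111.89 cm, y_c = 42.50 cm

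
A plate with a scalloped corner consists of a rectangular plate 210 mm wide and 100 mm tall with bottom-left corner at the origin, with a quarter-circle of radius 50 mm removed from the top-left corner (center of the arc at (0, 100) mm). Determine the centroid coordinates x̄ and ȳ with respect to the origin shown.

Part | A | x̄ᵢ | ȳᵢ | A·x̄ᵢ | A·ȳᵢ
plate | 21000.00 | 105.00 | 50.00 | 2205000.00 | 1050000.00
removed quarter-circle | -1963.50 | 21.22 | 78.78 | -41666.67 | -154682.87
Σ | 19036.50 |  |  | 2163333.33 | 895317.13
x̄ = 2163333.33 / 19036.50 = 113.64 mm
ȳ = 895317.13 / 19036.50 = 47.03 mm

x̄ = 113.64 mm, ȳ = 47.03 mm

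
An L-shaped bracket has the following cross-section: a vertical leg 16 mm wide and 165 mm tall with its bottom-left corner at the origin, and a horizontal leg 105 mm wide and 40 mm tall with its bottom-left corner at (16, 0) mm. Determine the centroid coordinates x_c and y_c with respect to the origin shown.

Part | A | x̄ᵢ | ȳᵢ | A·x̄ᵢ | A·ȳᵢ
vertical leg | 2640.00 | 8.00 | 82.50 | 21120.00 | 217800.00
horizontal leg | 4200.00 | 68.50 | 20.00 | 287700.00 | 84000.00
Σ | 6840.00 |  |  | 308820.00 | 301800.00
x_c = 308820.00 / 6840.00 = 45.15 mm
y_c = 301800.00 / 6840.00 = 44.12 mm

x_c = 45.15 mm, y_c = 44.12 mm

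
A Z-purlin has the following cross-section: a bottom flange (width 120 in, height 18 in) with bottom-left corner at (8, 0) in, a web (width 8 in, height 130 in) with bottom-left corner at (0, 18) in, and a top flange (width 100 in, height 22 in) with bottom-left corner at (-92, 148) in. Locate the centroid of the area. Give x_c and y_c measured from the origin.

bottom flange: A = 120 × 18 = 2160.00, centroid at (68.00, 9.00).
web: A = 8 × 130 = 1040.00, centroid at (4.00, 83.00).
top flange: A = 100 × 22 = 2200.00, centroid at (-42.00, 159.00).
ΣA = 5400.00 in², ΣAx_c = 58640.00 in³, ΣAy_c = 455560.00 in³.
x_c = 58640.00/5400.00 = 10.86 in; y_c = 455560.00/5400.00 = 84.36 in.

x_c = 10.86 in, y_c = 84.36 in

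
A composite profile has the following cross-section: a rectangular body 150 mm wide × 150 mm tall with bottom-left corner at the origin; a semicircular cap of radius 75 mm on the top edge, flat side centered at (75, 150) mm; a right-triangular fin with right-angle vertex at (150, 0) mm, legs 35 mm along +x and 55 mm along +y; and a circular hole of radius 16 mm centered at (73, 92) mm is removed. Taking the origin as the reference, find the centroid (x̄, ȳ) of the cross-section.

rectangular body: A = 150 × 150 = 22500.00, centroid at (75.00, 75.00).
semicircular top: A = ½π·75² = 8835.73, centroid at (75.00, 181.83).
triangular fin: A = ½·35·55 = 962.50, centroid at (161.67, 18.33).
hole: A = −π·16² = -804.25, centroid at (73.00, 92.00).
ΣA = 31493.98 mm²
ΣAx̄ = (22500.00)(75.00) + (8835.73)(75.00) + (962.50)(161.67) + (-804.25)(73.00) = 2447073.78 mm³
ΣAȳ = (22500.00)(75.00) + (8835.73)(181.83) + (962.50)(18.33) + (-804.25)(92.00) = 3237764.44 mm³
x̄ = 2447073.78 / 31493.98 = 77.70 mm
ȳ = 3237764.44 / 31493.98 = 102.81 mm

x̄ = 77.70 mm, ȳ = 102.81 mm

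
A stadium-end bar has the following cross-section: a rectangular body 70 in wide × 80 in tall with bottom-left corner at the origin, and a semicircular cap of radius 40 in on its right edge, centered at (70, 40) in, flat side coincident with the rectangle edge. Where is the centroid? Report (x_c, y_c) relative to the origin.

rectangular body: A = 70 × 80 = 5600.00, centroid at (35.00, 40.00).
semicircular end: A = ½π·40² = 2513.27, centroid at (86.98, 40.00).
ΣA = 8113.27 in², ΣAx_c = 414595.86 in³, ΣAy_c = 324530.96 in³.
x_c = 414595.86/8113.27 = 51.10 in; y_c = 324530.96/8113.27 = 40.00 in.

x_c = 51.10 in, y_c = 40.00 in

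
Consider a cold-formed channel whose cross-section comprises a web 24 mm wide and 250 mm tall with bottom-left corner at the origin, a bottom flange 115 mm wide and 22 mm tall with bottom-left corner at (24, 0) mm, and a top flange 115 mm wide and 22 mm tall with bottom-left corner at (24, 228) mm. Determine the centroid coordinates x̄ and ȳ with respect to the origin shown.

web: A = 24 × 250 = 6000.00, centroid at (12.00, 125.00).
bottom flange: A = 115 × 22 = 2530.00, centroid at (81.50, 11.00).
top flange: A = 115 × 22 = 2530.00, centroid at (81.50, 239.00).
ΣA = 11060.00 mm², ΣAx̄ = 484390.00 mm³, ΣAȳ = 1382500.00 mm³.
x̄ = 484390.00/11060.00 = 43.80 mm; ȳ = 1382500.00/11060.00 = 125.00 mm.

x̄ = 43.80 mm, ȳ = 125.00 mm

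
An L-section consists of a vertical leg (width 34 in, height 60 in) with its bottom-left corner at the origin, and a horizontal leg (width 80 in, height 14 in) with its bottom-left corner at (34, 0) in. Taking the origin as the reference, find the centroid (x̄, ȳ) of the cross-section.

x̄ = 37.20 in, ȳ = 21.85 in

vertical leg: A = 34 × 60 = 2040.00, centroid at (17.00, 30.00).
horizontal leg: A = 80 × 14 = 1120.00, centroid at (74.00, 7.00).
ΣA = 3160.00 in²
ΣAx̄ = (2040.00)(17.00) + (1120.00)(74.00) = 117560.00 in³
ΣAȳ = (2040.00)(30.00) + (1120.00)(7.00) = 69040.00 in³
x̄ = 117560.00 / 3160.00 = 37.20 in
ȳ = 69040.00 / 3160.00 = 21.85 in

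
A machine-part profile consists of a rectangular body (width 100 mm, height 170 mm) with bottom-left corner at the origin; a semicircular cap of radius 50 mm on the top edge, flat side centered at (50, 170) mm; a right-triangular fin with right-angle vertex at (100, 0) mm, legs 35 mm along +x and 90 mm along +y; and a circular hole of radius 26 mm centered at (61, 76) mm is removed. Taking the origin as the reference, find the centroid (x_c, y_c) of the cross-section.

x_c = 53.62 mm, y_c = 102.16 mm

Part | A | x̄ᵢ | ȳᵢ | A·x̄ᵢ | A·ȳᵢ
rectangular body | 17000.00 | 50.00 | 85.00 | 850000.00 | 1445000.00
semicircular top | 3926.99 | 50.00 | 191.22 | 196349.54 | 750921.77
triangular fin | 1575.00 | 111.67 | 30.00 | 175875.00 | 47250.00
hole | -2123.72 | 61.00 | 76.00 | -129546.71 | -161402.46
Σ | 20378.27 |  |  | 1092677.83 | 2081769.31
x_c = 1092677.83 / 20378.27 = 53.62 mm
y_c = 2081769.31 / 20378.27 = 102.16 mm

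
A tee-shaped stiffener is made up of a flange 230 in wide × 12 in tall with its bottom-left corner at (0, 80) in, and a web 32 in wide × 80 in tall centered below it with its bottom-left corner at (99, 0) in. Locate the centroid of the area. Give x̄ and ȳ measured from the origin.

x̄ = 115.00 in, ȳ = 63.86 in

web: A = 32 × 80 = 2560.00, centroid at (115.00, 40.00).
flange: A = 230 × 12 = 2760.00, centroid at (115.00, 86.00).
ΣA = 5320.00 in², ΣAx̄ = 611800.00 in³, ΣAȳ = 339760.00 in³.
x̄ = 611800.00/5320.00 = 115.00 in; ȳ = 339760.00/5320.00 = 63.86 in.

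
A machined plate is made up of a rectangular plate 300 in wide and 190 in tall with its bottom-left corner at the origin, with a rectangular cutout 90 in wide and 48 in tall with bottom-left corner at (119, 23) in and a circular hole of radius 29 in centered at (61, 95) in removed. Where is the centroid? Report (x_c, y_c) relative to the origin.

x_c = 153.49 in, y_c = 99.14 in

plate: A = 300 × 190 = 57000.00, centroid at (150.00, 95.00).
hole 1: A = −(90 × 48) = -4320.00, centroid at (164.00, 47.00).
hole 2: A = −π·29² = -2642.08, centroid at (61.00, 95.00).
ΣA = 50037.92 in²
ΣAx_c = (57000.00)(150.00) + (-4320.00)(164.00) + (-2642.08)(61.00) = 7680353.16 in³
ΣAy_c = (57000.00)(95.00) + (-4320.00)(47.00) + (-2642.08)(95.00) = 4960962.45 in³
x_c = 7680353.16 / 50037.92 = 153.49 in
y_c = 4960962.45 / 50037.92 = 99.14 in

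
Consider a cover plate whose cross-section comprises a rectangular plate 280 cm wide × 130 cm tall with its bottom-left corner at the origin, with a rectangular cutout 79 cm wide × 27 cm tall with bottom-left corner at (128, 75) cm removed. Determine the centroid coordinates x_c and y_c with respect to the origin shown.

plate: A = 280 × 130 = 36400.00, centroid at (140.00, 65.00).
hole: A = −(79 × 27) = -2133.00, centroid at (167.50, 88.50).
ΣA = 34267.00 cm², ΣAx_c = 4738722.50 cm³, ΣAy_c = 2177229.50 cm³.
x_c = 4738722.50/34267.00 = 138.29 cm; y_c = 2177229.50/34267.00 = 63.54 cm.

x_c = 138.29 cm, y_c = 63.54 cm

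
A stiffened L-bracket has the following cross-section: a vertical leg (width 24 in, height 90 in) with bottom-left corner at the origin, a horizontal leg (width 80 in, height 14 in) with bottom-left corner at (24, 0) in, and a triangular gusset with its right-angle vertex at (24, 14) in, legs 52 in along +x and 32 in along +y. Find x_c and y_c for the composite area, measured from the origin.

vertical leg: A = 24 × 90 = 2160.00, centroid at (12.00, 45.00).
horizontal leg: A = 80 × 14 = 1120.00, centroid at (64.00, 7.00).
gusset: A = ½·52·32 = 832.00, centroid at (41.33, 24.67).
ΣA = 4112.00 in², ΣAx_c = 131989.33 in³, ΣAy_c = 125562.67 in³.
x_c = 131989.33/4112.00 = 32.10 in; y_c = 125562.67/4112.00 = 30.54 in.

x_c = 32.10 in, y_c = 30.54 in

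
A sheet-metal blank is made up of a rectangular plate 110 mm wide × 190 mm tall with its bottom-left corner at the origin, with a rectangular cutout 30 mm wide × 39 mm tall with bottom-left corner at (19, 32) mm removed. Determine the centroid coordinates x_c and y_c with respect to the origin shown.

x_c = 56.25 mm, y_c = 97.58 mm

plate: A = 110 × 190 = 20900.00, centroid at (55.00, 95.00).
hole: A = −(30 × 39) = -1170.00, centroid at (34.00, 51.50).
ΣA = 19730.00 mm²
ΣAx_c = (20900.00)(55.00) + (-1170.00)(34.00) = 1109720.00 mm³
ΣAy_c = (20900.00)(95.00) + (-1170.00)(51.50) = 1925245.00 mm³
x_c = 1109720.00 / 19730.00 = 56.25 mm
y_c = 1925245.00 / 19730.00 = 97.58 mm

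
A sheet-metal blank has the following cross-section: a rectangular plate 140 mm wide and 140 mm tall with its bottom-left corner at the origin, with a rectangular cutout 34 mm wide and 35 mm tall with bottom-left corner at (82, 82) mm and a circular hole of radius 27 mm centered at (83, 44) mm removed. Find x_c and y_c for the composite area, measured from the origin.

plate: A = 140 × 140 = 19600.00, centroid at (70.00, 70.00).
hole 1: A = −(34 × 35) = -1190.00, centroid at (99.00, 99.50).
hole 2: A = −π·27² = -2290.22, centroid at (83.00, 44.00).
ΣA = 16119.78 mm², ΣAx_c = 1064101.65 mm³, ΣAy_c = 1152825.27 mm³.
x_c = 1064101.65/16119.78 = 66.01 mm; y_c = 1152825.27/16119.78 = 71.52 mm.

x_c = 66.01 mm, y_c = 71.52 mm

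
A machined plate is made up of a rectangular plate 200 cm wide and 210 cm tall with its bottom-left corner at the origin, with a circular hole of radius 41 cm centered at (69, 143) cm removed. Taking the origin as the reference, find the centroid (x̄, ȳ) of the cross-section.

x̄ = 104.46 cm, ȳ = 99.53 cm

plate: A = 200 × 210 = 42000.00, centroid at (100.00, 105.00).
hole: A = −π·41² = -5281.02, centroid at (69.00, 143.00).
ΣA = 36718.98 cm², ΣAx̄ = 3835609.81 cm³, ΣAȳ = 3654814.53 cm³.
x̄ = 3835609.81/36718.98 = 104.46 cm; ȳ = 3654814.53/36718.98 = 99.53 cm.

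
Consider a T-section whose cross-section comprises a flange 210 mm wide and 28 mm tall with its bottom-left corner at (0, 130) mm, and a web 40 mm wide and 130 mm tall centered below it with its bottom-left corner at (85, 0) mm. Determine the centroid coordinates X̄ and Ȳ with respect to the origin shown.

X̄ = 105.00 mm, Ȳ = 106.92 mm

web: A = 40 × 130 = 5200.00, centroid at (105.00, 65.00).
flange: A = 210 × 28 = 5880.00, centroid at (105.00, 144.00).
ΣA = 11080.00 mm², ΣAX̄ = 1163400.00 mm³, ΣAȲ = 1184720.00 mm³.
X̄ = 1163400.00/11080.00 = 105.00 mm; Ȳ = 1184720.00/11080.00 = 106.92 mm.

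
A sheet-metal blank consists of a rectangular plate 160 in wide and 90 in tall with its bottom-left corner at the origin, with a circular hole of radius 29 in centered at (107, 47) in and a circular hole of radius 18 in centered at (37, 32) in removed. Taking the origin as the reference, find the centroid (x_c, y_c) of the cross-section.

plate: A = 160 × 90 = 14400.00, centroid at (80.00, 45.00).
hole 1: A = −π·29² = -2642.08, centroid at (107.00, 47.00).
hole 2: A = −π·18² = -1017.88, centroid at (37.00, 32.00).
ΣA = 10740.04 in², ΣAx_c = 831636.09 in³, ΣAy_c = 491250.23 in³.
x_c = 831636.09/10740.04 = 77.43 in; y_c = 491250.23/10740.04 = 45.74 in.

x_c = 77.43 in, y_c = 45.74 in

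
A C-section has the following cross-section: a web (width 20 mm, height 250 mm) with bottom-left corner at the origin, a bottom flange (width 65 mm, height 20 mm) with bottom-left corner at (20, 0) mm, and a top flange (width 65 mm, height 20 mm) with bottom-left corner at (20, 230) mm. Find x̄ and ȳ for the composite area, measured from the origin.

web: A = 20 × 250 = 5000.00, centroid at (10.00, 125.00).
bottom flange: A = 65 × 20 = 1300.00, centroid at (52.50, 10.00).
top flange: A = 65 × 20 = 1300.00, centroid at (52.50, 240.00).
ΣA = 7600.00 mm², ΣAx̄ = 186500.00 mm³, ΣAȳ = 950000.00 mm³.
x̄ = 186500.00/7600.00 = 24.54 mm; ȳ = 950000.00/7600.00 = 125.00 mm.

x̄ = 24.54 mm, ȳ = 125.00 mm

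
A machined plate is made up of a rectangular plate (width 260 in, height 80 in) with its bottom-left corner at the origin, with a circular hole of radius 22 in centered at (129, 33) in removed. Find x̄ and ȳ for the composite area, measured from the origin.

Part | A | x̄ᵢ | ȳᵢ | A·x̄ᵢ | A·ȳᵢ
plate | 20800.00 | 130.00 | 40.00 | 2704000.00 | 832000.00
hole | -1520.53 | 129.00 | 33.00 | -196148.48 | -50177.52
Σ | 19279.47 |  |  | 2507851.52 | 781822.48
x̄ = 2507851.52 / 19279.47 = 130.08 in
ȳ = 781822.48 / 19279.47 = 40.55 in

x̄ = 130.08 in, ȳ = 40.55 in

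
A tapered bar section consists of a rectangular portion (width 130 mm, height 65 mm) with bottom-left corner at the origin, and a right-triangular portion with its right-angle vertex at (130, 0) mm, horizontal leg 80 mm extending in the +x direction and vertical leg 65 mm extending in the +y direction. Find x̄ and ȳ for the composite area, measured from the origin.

x̄ = 86.57 mm, ȳ = 29.95 mm

rectangular portion: A = 130 × 65 = 8450.00, centroid at (65.00, 32.50).
triangular portion: A = ½·80·65 = 2600.00, centroid at (156.67, 21.67).
ΣA = 11050.00 mm², ΣAx̄ = 956583.33 mm³, ΣAȳ = 330958.33 mm³.
x̄ = 956583.33/11050.00 = 86.57 mm; ȳ = 330958.33/11050.00 = 29.95 mm.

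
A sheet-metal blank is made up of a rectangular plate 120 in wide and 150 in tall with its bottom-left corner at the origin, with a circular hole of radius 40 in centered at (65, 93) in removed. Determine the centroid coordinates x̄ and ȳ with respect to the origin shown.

x̄ = 58.06 in, ȳ = 68.03 in

plate: A = 120 × 150 = 18000.00, centroid at (60.00, 75.00).
hole: A = −π·40² = -5026.55, centroid at (65.00, 93.00).
ΣA = 12973.45 in², ΣAx̄ = 753274.36 in³, ΣAȳ = 882531.01 in³.
x̄ = 753274.36/12973.45 = 58.06 in; ȳ = 882531.01/12973.45 = 68.03 in.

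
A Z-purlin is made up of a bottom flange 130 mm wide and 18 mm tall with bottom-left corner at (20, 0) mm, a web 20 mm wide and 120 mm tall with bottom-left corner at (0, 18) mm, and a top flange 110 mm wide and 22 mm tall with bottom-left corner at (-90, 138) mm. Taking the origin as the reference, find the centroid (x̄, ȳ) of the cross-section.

bottom flange: A = 130 × 18 = 2340.00, centroid at (85.00, 9.00).
web: A = 20 × 120 = 2400.00, centroid at (10.00, 78.00).
top flange: A = 110 × 22 = 2420.00, centroid at (-35.00, 149.00).
ΣA = 7160.00 mm²
ΣAx̄ = (2340.00)(85.00) + (2400.00)(10.00) + (2420.00)(-35.00) = 138200.00 mm³
ΣAȳ = (2340.00)(9.00) + (2400.00)(78.00) + (2420.00)(149.00) = 568840.00 mm³
x̄ = 138200.00 / 7160.00 = 19.30 mm
ȳ = 568840.00 / 7160.00 = 79.45 mm

x̄ = 19.30 mm, ȳ = 79.45 mm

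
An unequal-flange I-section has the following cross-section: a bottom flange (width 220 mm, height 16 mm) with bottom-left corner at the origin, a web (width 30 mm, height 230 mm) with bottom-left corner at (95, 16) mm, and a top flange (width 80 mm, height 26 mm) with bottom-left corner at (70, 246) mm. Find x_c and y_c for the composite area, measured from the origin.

x_c = 110.00 mm, y_c = 117.66 mm

bottom flange: A = 220 × 16 = 3520.00, centroid at (110.00, 8.00).
web: A = 30 × 230 = 6900.00, centroid at (110.00, 131.00).
top flange: A = 80 × 26 = 2080.00, centroid at (110.00, 259.00).
ΣA = 12500.00 mm²
ΣAx_c = (3520.00)(110.00) + (6900.00)(110.00) + (2080.00)(110.00) = 1375000.00 mm³
ΣAy_c = (3520.00)(8.00) + (6900.00)(131.00) + (2080.00)(259.00) = 1470780.00 mm³
x_c = 1375000.00 / 12500.00 = 110.00 mm
y_c = 1470780.00 / 12500.00 = 117.66 mm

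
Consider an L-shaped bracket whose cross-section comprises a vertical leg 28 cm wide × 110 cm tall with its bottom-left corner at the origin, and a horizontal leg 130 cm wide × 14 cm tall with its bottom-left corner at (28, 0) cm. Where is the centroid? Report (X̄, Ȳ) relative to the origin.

vertical leg: A = 28 × 110 = 3080.00, centroid at (14.00, 55.00).
horizontal leg: A = 130 × 14 = 1820.00, centroid at (93.00, 7.00).
ΣA = 4900.00 cm², ΣAX̄ = 212380.00 cm³, ΣAȲ = 182140.00 cm³.
X̄ = 212380.00/4900.00 = 43.34 cm; Ȳ = 182140.00/4900.00 = 37.17 cm.

X̄ = 43.34 cm, Ȳ = 37.17 cm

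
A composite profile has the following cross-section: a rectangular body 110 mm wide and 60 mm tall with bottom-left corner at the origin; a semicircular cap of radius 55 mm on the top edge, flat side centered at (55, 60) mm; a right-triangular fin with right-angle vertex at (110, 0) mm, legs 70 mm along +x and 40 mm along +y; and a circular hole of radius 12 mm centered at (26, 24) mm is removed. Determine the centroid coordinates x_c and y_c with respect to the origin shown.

rectangular body: A = 110 × 60 = 6600.00, centroid at (55.00, 30.00).
semicircular top: A = ½π·55² = 4751.66, centroid at (55.00, 83.34).
triangular fin: A = ½·70·40 = 1400.00, centroid at (133.33, 13.33).
hole: A = −π·12² = -452.39, centroid at (26.00, 24.00).
ΣA = 12299.27 mm²
ΣAx_c = (6600.00)(55.00) + (4751.66)(55.00) + (1400.00)(133.33) + (-452.39)(26.00) = 799245.78 mm³
ΣAy_c = (6600.00)(30.00) + (4751.66)(83.34) + (1400.00)(13.33) + (-452.39)(24.00) = 601825.52 mm³
x_c = 799245.78 / 12299.27 = 64.98 mm
y_c = 601825.52 / 12299.27 = 48.93 mm

x_c = 64.98 mm, y_c = 48.93 mm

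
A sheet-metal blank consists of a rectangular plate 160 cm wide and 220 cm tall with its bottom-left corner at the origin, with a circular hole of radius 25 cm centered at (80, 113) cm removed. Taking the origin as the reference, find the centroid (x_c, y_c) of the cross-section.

plate: A = 160 × 220 = 35200.00, centroid at (80.00, 110.00).
hole: A = −π·25² = -1963.50, centroid at (80.00, 113.00).
ΣA = 33236.50 cm², ΣAx_c = 2658920.37 cm³, ΣAy_c = 3650125.02 cm³.
x_c = 2658920.37/33236.50 = 80.00 cm; y_c = 3650125.02/33236.50 = 109.82 cm.

x_c = 80.00 cm, y_c = 109.82 cm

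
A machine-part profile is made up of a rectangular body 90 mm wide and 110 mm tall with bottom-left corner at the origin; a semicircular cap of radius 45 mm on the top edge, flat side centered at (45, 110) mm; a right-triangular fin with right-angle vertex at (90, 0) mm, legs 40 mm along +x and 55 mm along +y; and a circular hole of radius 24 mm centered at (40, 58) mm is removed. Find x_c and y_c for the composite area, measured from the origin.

Part | A | x̄ᵢ | ȳᵢ | A·x̄ᵢ | A·ȳᵢ
rectangular body | 9900.00 | 45.00 | 55.00 | 445500.00 | 544500.00
semicircular top | 3180.86 | 45.00 | 129.10 | 143138.82 | 410644.88
triangular fin | 1100.00 | 103.33 | 18.33 | 113666.67 | 20166.67
hole | -1809.56 | 40.00 | 58.00 | -72382.29 | -104954.33
Σ | 12371.31 |  |  | 629923.19 | 870357.22
x_c = 629923.19 / 12371.31 = 50.92 mm
y_c = 870357.22 / 12371.31 = 70.35 mm

x_c = 50.92 mm, y_c = 70.35 mm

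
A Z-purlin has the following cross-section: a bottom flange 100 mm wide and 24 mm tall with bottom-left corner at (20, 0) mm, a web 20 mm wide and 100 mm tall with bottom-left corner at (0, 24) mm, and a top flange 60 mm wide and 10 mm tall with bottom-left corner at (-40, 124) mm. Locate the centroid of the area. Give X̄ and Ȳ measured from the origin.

X̄ = 36.40 mm, Ȳ = 50.84 mm

bottom flange: A = 100 × 24 = 2400.00, centroid at (70.00, 12.00).
web: A = 20 × 100 = 2000.00, centroid at (10.00, 74.00).
top flange: A = 60 × 10 = 600.00, centroid at (-10.00, 129.00).
ΣA = 5000.00 mm², ΣAX̄ = 182000.00 mm³, ΣAȲ = 254200.00 mm³.
X̄ = 182000.00/5000.00 = 36.40 mm; Ȳ = 254200.00/5000.00 = 50.84 mm.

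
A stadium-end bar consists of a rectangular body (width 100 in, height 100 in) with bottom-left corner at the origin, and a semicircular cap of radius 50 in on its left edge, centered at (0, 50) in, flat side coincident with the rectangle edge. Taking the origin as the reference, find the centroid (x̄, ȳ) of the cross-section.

x̄ = 29.92 in, ȳ = 50.00 in

rectangular body: A = 100 × 100 = 10000.00, centroid at (50.00, 50.00).
semicircular end: A = ½π·50² = 3926.99, centroid at (-21.22, 50.00).
ΣA = 13926.99 in², ΣAx̄ = 416666.67 in³, ΣAȳ = 696349.54 in³.
x̄ = 416666.67/13926.99 = 29.92 in; ȳ = 696349.54/13926.99 = 50.00 in.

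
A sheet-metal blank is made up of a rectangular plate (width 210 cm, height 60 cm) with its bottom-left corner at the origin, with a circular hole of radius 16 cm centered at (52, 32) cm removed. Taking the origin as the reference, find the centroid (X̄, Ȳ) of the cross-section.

X̄ = 108.61 cm, Ȳ = 29.86 cm

Part | A | x̄ᵢ | ȳᵢ | A·x̄ᵢ | A·ȳᵢ
plate | 12600.00 | 105.00 | 30.00 | 1323000.00 | 378000.00
hole | -804.25 | 52.00 | 32.00 | -41820.88 | -25735.93
Σ | 11795.75 |  |  | 1281179.12 | 352264.07
X̄ = 1281179.12 / 11795.75 = 108.61 cm
Ȳ = 352264.07 / 11795.75 = 29.86 cm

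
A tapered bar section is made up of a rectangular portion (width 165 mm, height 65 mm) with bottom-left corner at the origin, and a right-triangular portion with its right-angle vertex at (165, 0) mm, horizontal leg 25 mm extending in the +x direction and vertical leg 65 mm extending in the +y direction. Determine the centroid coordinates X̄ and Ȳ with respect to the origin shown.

rectangular portion: A = 165 × 65 = 10725.00, centroid at (82.50, 32.50).
triangular portion: A = ½·25·65 = 812.50, centroid at (173.33, 21.67).
ΣA = 11537.50 mm²
ΣAX̄ = (10725.00)(82.50) + (812.50)(173.33) = 1025645.83 mm³
ΣAȲ = (10725.00)(32.50) + (812.50)(21.67) = 366166.67 mm³
X̄ = 1025645.83 / 11537.50 = 88.90 mm
Ȳ = 366166.67 / 11537.50 = 31.74 mm

X̄ = 88.90 mm, Ȳ = 31.74 mm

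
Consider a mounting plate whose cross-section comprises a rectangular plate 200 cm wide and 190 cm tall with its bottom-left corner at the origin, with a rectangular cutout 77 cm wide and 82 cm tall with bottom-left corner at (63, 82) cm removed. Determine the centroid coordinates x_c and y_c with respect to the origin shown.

x_c = 99.70 cm, y_c = 89.42 cm

plate: A = 200 × 190 = 38000.00, centroid at (100.00, 95.00).
hole: A = −(77 × 82) = -6314.00, centroid at (101.50, 123.00).
ΣA = 31686.00 cm²
ΣAx_c = (38000.00)(100.00) + (-6314.00)(101.50) = 3159129.00 cm³
ΣAy_c = (38000.00)(95.00) + (-6314.00)(123.00) = 2833378.00 cm³
x_c = 3159129.00 / 31686.00 = 99.70 cm
y_c = 2833378.00 / 31686.00 = 89.42 cm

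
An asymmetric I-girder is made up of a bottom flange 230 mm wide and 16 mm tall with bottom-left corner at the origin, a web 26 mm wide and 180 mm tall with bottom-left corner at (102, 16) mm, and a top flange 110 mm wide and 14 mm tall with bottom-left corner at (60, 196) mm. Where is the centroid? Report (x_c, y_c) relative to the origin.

Part | A | x̄ᵢ | ȳᵢ | A·x̄ᵢ | A·ȳᵢ
bottom flange | 3680.00 | 115.00 | 8.00 | 423200.00 | 29440.00
web | 4680.00 | 115.00 | 106.00 | 538200.00 | 496080.00
top flange | 1540.00 | 115.00 | 203.00 | 177100.00 | 312620.00
Σ | 9900.00 |  |  | 1138500.00 | 838140.00
x_c = 1138500.00 / 9900.00 = 115.00 mm
y_c = 838140.00 / 9900.00 = 84.66 mm

x_c = 115.00 mm, y_c = 84.66 mm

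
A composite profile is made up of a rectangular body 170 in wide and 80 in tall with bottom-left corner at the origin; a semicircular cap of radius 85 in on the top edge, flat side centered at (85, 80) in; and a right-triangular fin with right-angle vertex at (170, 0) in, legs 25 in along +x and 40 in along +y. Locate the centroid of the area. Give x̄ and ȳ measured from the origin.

rectangular body: A = 170 × 80 = 13600.00, centroid at (85.00, 40.00).
semicircular top: A = ½π·85² = 11349.00, centroid at (85.00, 116.08).
triangular fin: A = ½·25·40 = 500.00, centroid at (178.33, 13.33).
ΣA = 25449.00 in²
ΣAx̄ = (13600.00)(85.00) + (11349.00)(85.00) + (500.00)(178.33) = 2209831.96 in³
ΣAȳ = (13600.00)(40.00) + (11349.00)(116.08) + (500.00)(13.33) = 1868003.61 in³
x̄ = 2209831.96 / 25449.00 = 86.83 in
ȳ = 1868003.61 / 25449.00 = 73.40 in

x̄ = 86.83 in, ȳ = 73.40 in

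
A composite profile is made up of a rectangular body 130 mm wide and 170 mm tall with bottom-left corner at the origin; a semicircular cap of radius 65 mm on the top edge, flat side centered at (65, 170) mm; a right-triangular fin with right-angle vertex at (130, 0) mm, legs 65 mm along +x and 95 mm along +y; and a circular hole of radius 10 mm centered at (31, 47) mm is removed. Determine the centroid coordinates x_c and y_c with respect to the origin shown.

Part | A | x̄ᵢ | ȳᵢ | A·x̄ᵢ | A·ȳᵢ
rectangular body | 22100.00 | 65.00 | 85.00 | 1436500.00 | 1878500.00
semicircular top | 6636.61 | 65.00 | 197.59 | 431379.94 | 1311307.80
triangular fin | 3087.50 | 151.67 | 31.67 | 468270.83 | 97770.83
hole | -314.16 | 31.00 | 47.00 | -9738.94 | -14765.49
Σ | 31509.96 |  |  | 2326411.84 | 3272813.14
x_c = 2326411.84 / 31509.96 = 73.83 mm
y_c = 3272813.14 / 31509.96 = 103.87 mm

x_c = 73.83 mm, y_c = 103.87 mm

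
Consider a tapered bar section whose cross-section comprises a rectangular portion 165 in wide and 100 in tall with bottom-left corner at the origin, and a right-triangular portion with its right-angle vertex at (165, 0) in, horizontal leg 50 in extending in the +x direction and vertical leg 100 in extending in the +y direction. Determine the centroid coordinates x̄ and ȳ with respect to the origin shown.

rectangular portion: A = 165 × 100 = 16500.00, centroid at (82.50, 50.00).
triangular portion: A = ½·50·100 = 2500.00, centroid at (181.67, 33.33).
ΣA = 19000.00 in²
ΣAx̄ = (16500.00)(82.50) + (2500.00)(181.67) = 1815416.67 in³
ΣAȳ = (16500.00)(50.00) + (2500.00)(33.33) = 908333.33 in³
x̄ = 1815416.67 / 19000.00 = 95.55 in
ȳ = 908333.33 / 19000.00 = 47.81 in

x̄ = 95.55 in, ȳ = 47.81 in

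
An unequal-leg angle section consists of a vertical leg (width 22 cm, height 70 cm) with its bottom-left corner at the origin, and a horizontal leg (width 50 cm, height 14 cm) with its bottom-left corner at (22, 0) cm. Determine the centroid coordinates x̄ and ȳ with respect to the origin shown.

x̄ = 22.25 cm, ȳ = 26.25 cm

Part | A | x̄ᵢ | ȳᵢ | A·x̄ᵢ | A·ȳᵢ
vertical leg | 1540.00 | 11.00 | 35.00 | 16940.00 | 53900.00
horizontal leg | 700.00 | 47.00 | 7.00 | 32900.00 | 4900.00
Σ | 2240.00 |  |  | 49840.00 | 58800.00
x̄ = 49840.00 / 2240.00 = 22.25 cm
ȳ = 58800.00 / 2240.00 = 26.25 cm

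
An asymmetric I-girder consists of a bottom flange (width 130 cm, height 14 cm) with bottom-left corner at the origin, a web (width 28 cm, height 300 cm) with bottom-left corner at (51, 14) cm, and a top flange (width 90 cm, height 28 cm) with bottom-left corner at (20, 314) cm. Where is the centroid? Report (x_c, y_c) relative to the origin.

x_c = 65.00 cm, y_c = 174.01 cm

Part | A | x̄ᵢ | ȳᵢ | A·x̄ᵢ | A·ȳᵢ
bottom flange | 1820.00 | 65.00 | 7.00 | 118300.00 | 12740.00
web | 8400.00 | 65.00 | 164.00 | 546000.00 | 1377600.00
top flange | 2520.00 | 65.00 | 328.00 | 163800.00 | 826560.00
Σ | 12740.00 |  |  | 828100.00 | 2216900.00
x_c = 828100.00 / 12740.00 = 65.00 cm
y_c = 2216900.00 / 12740.00 = 174.01 cm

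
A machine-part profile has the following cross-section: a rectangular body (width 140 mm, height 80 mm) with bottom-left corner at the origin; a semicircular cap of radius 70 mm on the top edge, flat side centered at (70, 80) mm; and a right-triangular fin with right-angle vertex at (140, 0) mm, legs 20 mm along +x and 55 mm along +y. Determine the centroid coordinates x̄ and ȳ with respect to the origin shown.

rectangular body: A = 140 × 80 = 11200.00, centroid at (70.00, 40.00).
semicircular top: A = ½π·70² = 7696.90, centroid at (70.00, 109.71).
triangular fin: A = ½·20·55 = 550.00, centroid at (146.67, 18.33).
ΣA = 19446.90 mm²
ΣAx̄ = (11200.00)(70.00) + (7696.90)(70.00) + (550.00)(146.67) = 1403449.81 mm³
ΣAȳ = (11200.00)(40.00) + (7696.90)(109.71) + (550.00)(18.33) = 1302502.16 mm³
x̄ = 1403449.81 / 19446.90 = 72.17 mm
ȳ = 1302502.16 / 19446.90 = 66.98 mm

x̄ = 72.17 mm, ȳ = 66.98 mm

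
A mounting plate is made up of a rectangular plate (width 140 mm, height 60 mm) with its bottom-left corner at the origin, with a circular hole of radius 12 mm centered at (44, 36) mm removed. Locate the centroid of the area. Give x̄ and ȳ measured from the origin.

x̄ = 71.48 mm, ȳ = 29.66 mm

plate: A = 140 × 60 = 8400.00, centroid at (70.00, 30.00).
hole: A = −π·12² = -452.39, centroid at (44.00, 36.00).
ΣA = 7947.61 mm², ΣAx̄ = 568094.87 mm³, ΣAȳ = 235713.98 mm³.
x̄ = 568094.87/7947.61 = 71.48 mm; ȳ = 235713.98/7947.61 = 29.66 mm.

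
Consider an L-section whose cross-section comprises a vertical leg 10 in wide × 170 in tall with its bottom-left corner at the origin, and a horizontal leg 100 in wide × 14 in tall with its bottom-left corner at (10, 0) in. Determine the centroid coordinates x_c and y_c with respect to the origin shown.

vertical leg: A = 10 × 170 = 1700.00, centroid at (5.00, 85.00).
horizontal leg: A = 100 × 14 = 1400.00, centroid at (60.00, 7.00).
ΣA = 3100.00 in², ΣAx_c = 92500.00 in³, ΣAy_c = 154300.00 in³.
x_c = 92500.00/3100.00 = 29.84 in; y_c = 154300.00/3100.00 = 49.77 in.

x_c = 29.84 in, y_c = 49.77 in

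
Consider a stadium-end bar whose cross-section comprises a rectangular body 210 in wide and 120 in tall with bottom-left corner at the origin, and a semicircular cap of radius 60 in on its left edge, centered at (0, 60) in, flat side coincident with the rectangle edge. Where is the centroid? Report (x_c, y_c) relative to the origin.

x_c = 81.09 in, y_c = 60.00 in

rectangular body: A = 210 × 120 = 25200.00, centroid at (105.00, 60.00).
semicircular end: A = ½π·60² = 5654.87, centroid at (-25.46, 60.00).
ΣA = 30854.87 in²
ΣAx_c = (25200.00)(105.00) + (5654.87)(-25.46) = 2502000.00 in³
ΣAy_c = (25200.00)(60.00) + (5654.87)(60.00) = 1851292.01 in³
x_c = 2502000.00 / 30854.87 = 81.09 in
y_c = 1851292.01 / 30854.87 = 60.00 in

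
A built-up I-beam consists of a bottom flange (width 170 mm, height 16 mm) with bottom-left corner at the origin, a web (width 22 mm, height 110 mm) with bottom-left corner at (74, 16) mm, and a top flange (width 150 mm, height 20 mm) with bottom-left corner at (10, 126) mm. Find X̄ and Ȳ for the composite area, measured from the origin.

bottom flange: A = 170 × 16 = 2720.00, centroid at (85.00, 8.00).
web: A = 22 × 110 = 2420.00, centroid at (85.00, 71.00).
top flange: A = 150 × 20 = 3000.00, centroid at (85.00, 136.00).
ΣA = 8140.00 mm²
ΣAX̄ = (2720.00)(85.00) + (2420.00)(85.00) + (3000.00)(85.00) = 691900.00 mm³
ΣAȲ = (2720.00)(8.00) + (2420.00)(71.00) + (3000.00)(136.00) = 601580.00 mm³
X̄ = 691900.00 / 8140.00 = 85.00 mm
Ȳ = 601580.00 / 8140.00 = 73.90 mm

X̄ = 85.00 mm, Ȳ = 73.90 mm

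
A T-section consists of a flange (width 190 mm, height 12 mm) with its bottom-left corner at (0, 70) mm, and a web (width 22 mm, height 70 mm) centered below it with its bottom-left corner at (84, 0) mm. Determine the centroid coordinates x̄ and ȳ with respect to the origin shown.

x̄ = 95.00 mm, ȳ = 59.47 mm

web: A = 22 × 70 = 1540.00, centroid at (95.00, 35.00).
flange: A = 190 × 12 = 2280.00, centroid at (95.00, 76.00).
ΣA = 3820.00 mm²
ΣAx̄ = (1540.00)(95.00) + (2280.00)(95.00) = 362900.00 mm³
ΣAȳ = (1540.00)(35.00) + (2280.00)(76.00) = 227180.00 mm³
x̄ = 362900.00 / 3820.00 = 95.00 mm
ȳ = 227180.00 / 3820.00 = 59.47 mm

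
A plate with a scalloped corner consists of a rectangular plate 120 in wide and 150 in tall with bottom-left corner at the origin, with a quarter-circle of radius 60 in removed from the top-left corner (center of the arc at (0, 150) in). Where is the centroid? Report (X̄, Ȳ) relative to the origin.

X̄ = 66.44 in, Ȳ = 65.77 in

plate: A = 120 × 150 = 18000.00, centroid at (60.00, 75.00).
removed quarter-circle: A = −¼π·60² = -2827.43, centroid at (25.46, 124.54).
ΣA = 15172.57 in²
ΣAX̄ = (18000.00)(60.00) + (-2827.43)(25.46) = 1008000.00 in³
ΣAȲ = (18000.00)(75.00) + (-2827.43)(124.54) = 997884.99 in³
X̄ = 1008000.00 / 15172.57 = 66.44 in
Ȳ = 997884.99 / 15172.57 = 65.77 in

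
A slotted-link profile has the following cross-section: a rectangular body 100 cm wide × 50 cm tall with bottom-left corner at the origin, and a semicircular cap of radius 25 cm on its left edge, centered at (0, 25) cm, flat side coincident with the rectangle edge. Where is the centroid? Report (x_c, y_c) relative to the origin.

x_c = 40.05 cm, y_c = 25.00 cm

rectangular body: A = 100 × 50 = 5000.00, centroid at (50.00, 25.00).
semicircular end: A = ½π·25² = 981.75, centroid at (-10.61, 25.00).
ΣA = 5981.75 cm², ΣAx_c = 239583.33 cm³, ΣAy_c = 149543.69 cm³.
x_c = 239583.33/5981.75 = 40.05 cm; y_c = 149543.69/5981.75 = 25.00 cm.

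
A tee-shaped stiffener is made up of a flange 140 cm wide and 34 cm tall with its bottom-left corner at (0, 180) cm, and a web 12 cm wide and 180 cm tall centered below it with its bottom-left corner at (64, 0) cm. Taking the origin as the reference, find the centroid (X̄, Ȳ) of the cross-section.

web: A = 12 × 180 = 2160.00, centroid at (70.00, 90.00).
flange: A = 140 × 34 = 4760.00, centroid at (70.00, 197.00).
ΣA = 6920.00 cm², ΣAX̄ = 484400.00 cm³, ΣAȲ = 1132120.00 cm³.
X̄ = 484400.00/6920.00 = 70.00 cm; Ȳ = 1132120.00/6920.00 = 163.60 cm.

X̄ = 70.00 cm, Ȳ = 163.60 cm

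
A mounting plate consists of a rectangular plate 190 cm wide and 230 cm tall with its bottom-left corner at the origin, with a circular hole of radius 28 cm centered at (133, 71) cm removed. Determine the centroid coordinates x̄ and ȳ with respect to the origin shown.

plate: A = 190 × 230 = 43700.00, centroid at (95.00, 115.00).
hole: A = −π·28² = -2463.01, centroid at (133.00, 71.00).
ΣA = 41236.99 cm², ΣAx̄ = 3823919.85 cm³, ΣAȳ = 4850626.39 cm³.
x̄ = 3823919.85/41236.99 = 92.73 cm; ȳ = 4850626.39/41236.99 = 117.63 cm.

x̄ = 92.73 cm, ȳ = 117.63 cm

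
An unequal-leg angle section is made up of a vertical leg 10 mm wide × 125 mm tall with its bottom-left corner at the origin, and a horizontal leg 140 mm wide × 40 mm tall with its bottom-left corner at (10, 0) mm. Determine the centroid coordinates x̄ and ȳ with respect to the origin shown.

x̄ = 66.31 mm, ȳ = 27.76 mm

vertical leg: A = 10 × 125 = 1250.00, centroid at (5.00, 62.50).
horizontal leg: A = 140 × 40 = 5600.00, centroid at (80.00, 20.00).
ΣA = 6850.00 mm², ΣAx̄ = 454250.00 mm³, ΣAȳ = 190125.00 mm³.
x̄ = 454250.00/6850.00 = 66.31 mm; ȳ = 190125.00/6850.00 = 27.76 mm.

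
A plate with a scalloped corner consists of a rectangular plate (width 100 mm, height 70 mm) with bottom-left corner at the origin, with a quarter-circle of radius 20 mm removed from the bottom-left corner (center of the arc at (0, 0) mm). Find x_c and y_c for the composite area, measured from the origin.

plate: A = 100 × 70 = 7000.00, centroid at (50.00, 35.00).
removed quarter-circle: A = −¼π·20² = -314.16, centroid at (8.49, 8.49).
ΣA = 6685.84 mm², ΣAx_c = 347333.33 mm³, ΣAy_c = 242333.33 mm³.
x_c = 347333.33/6685.84 = 51.95 mm; y_c = 242333.33/6685.84 = 36.25 mm.

x_c = 51.95 mm, y_c = 36.25 mm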